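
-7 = -7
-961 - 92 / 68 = -16360 / 17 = -962.35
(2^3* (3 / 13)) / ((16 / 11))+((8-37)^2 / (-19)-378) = -207971 / 494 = -420.99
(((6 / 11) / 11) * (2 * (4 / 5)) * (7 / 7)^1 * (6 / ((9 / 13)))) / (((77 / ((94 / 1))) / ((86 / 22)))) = 3.28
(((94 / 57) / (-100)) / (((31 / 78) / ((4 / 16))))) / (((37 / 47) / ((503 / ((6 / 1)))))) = -14444651 / 13075800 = -1.10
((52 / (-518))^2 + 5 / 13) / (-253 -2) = -114731 / 74124505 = -0.00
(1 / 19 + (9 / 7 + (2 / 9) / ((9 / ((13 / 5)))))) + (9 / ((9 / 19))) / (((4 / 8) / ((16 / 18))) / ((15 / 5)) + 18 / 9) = 543404 / 53865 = 10.09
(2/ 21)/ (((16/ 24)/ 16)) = 16/ 7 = 2.29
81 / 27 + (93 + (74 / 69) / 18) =59653 / 621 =96.06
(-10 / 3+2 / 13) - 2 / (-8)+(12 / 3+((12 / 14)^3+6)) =412025 / 53508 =7.70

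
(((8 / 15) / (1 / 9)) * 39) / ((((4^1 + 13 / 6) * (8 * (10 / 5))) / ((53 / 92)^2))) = 985959 / 1565840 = 0.63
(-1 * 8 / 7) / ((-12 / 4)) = 8 / 21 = 0.38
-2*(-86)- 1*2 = 170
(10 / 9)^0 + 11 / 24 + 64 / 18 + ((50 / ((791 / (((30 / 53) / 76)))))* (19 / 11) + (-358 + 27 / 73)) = -854676402703 / 2423820168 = -352.62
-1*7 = -7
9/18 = 0.50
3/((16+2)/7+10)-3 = -243/88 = -2.76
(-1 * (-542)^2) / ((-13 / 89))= 26144996 / 13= 2011153.54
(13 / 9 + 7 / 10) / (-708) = -193 / 63720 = -0.00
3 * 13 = 39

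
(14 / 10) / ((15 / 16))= 112 / 75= 1.49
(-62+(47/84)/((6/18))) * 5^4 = -1055625/28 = -37700.89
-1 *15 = -15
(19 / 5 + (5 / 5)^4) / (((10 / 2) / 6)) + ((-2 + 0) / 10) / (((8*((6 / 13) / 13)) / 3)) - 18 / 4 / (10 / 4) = 1.85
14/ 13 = 1.08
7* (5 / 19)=35 / 19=1.84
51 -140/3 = 13/3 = 4.33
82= 82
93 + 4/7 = 655/7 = 93.57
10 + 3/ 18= 10.17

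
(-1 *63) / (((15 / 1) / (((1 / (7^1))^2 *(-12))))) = 36 / 35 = 1.03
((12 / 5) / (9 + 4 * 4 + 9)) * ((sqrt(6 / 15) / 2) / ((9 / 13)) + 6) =13 * sqrt(10) / 1275 + 36 / 85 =0.46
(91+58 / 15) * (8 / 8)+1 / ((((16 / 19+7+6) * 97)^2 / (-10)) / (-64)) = 926107690783 / 9762166815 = 94.87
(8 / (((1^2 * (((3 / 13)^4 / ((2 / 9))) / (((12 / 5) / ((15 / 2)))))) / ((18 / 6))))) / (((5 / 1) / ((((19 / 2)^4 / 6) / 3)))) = 14888392324 / 273375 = 54461.43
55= 55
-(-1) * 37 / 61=37 / 61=0.61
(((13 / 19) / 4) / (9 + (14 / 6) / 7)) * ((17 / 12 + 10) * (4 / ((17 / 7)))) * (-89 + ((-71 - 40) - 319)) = -924339 / 5168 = -178.86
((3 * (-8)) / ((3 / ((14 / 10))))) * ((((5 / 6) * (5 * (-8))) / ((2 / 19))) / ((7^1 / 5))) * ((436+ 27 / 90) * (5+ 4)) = 9947640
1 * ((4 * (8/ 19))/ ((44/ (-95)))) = -40/ 11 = -3.64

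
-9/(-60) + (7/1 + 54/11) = 2653/220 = 12.06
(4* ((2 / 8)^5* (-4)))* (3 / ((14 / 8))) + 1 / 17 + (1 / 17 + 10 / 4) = 4933 / 1904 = 2.59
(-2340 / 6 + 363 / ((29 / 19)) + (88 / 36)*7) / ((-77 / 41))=1445291 / 20097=71.92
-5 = -5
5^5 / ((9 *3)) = 3125 / 27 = 115.74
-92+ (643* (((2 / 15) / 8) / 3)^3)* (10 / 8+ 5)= -85846397 / 933120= -92.00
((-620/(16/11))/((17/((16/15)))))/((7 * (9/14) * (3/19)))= -51832/1377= -37.64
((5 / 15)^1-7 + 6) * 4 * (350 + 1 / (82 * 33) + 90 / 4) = -4031944 / 4059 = -993.33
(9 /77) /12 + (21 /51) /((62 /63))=69495 /162316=0.43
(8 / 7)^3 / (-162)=-256 / 27783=-0.01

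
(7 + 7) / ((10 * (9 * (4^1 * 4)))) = 7 / 720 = 0.01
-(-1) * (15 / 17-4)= -53 / 17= -3.12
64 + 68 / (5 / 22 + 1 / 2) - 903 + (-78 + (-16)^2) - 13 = -1161 / 2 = -580.50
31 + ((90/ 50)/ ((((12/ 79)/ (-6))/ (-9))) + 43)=7139/ 10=713.90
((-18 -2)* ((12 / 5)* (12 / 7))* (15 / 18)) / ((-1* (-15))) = -32 / 7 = -4.57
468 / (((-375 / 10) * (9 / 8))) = -832 / 75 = -11.09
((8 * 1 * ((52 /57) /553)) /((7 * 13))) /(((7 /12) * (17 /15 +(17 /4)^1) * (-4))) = -0.00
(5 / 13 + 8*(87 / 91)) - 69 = -5548 / 91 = -60.97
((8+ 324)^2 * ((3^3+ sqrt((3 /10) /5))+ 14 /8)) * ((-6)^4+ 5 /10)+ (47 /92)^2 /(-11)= 71452708 * sqrt(6) /5+ 382520643221631 /93104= 4143535245.04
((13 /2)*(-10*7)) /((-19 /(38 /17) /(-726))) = -660660 /17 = -38862.35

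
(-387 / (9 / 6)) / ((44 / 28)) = -1806 / 11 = -164.18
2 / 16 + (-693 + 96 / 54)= -49759 / 72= -691.10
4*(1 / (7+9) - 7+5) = -31 / 4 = -7.75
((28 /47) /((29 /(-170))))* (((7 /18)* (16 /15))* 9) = -53312 /4089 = -13.04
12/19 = 0.63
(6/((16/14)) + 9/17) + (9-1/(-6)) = 3049/204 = 14.95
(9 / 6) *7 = 21 / 2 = 10.50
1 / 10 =0.10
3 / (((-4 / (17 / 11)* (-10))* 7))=51 / 3080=0.02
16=16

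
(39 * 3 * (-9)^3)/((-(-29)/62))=-5288166/29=-182350.55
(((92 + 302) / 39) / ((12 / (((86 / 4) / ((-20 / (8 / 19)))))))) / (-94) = 8471 / 2089620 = 0.00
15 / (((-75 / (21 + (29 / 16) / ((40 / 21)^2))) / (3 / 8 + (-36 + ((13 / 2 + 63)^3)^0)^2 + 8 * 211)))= -12827916423 / 1024000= -12527.26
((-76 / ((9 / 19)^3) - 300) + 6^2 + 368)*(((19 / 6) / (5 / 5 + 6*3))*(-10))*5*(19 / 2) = 105798650 / 2187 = 48376.15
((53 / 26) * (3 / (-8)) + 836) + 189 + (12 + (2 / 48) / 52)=1293223 / 1248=1036.24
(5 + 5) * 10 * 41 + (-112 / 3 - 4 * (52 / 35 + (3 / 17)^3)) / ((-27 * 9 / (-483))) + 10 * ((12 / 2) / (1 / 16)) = 29690904424 / 5969295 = 4973.94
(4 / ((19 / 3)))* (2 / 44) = 6 / 209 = 0.03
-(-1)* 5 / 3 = 5 / 3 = 1.67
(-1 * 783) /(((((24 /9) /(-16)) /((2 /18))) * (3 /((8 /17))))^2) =-8.56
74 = 74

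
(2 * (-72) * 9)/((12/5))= -540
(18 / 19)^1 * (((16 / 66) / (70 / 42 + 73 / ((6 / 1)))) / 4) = 72 / 17347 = 0.00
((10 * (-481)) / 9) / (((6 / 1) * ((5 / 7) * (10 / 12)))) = -6734 / 45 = -149.64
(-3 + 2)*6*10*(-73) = 4380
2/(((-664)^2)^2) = 1/97194641408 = 0.00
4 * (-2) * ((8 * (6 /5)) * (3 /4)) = -57.60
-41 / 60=-0.68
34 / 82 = 17 / 41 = 0.41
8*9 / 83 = 72 / 83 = 0.87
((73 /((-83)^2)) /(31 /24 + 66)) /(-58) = -876 /322646315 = -0.00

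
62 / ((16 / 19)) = 589 / 8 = 73.62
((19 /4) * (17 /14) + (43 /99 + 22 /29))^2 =1252458671689 /25848922176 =48.45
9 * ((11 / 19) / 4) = 99 / 76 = 1.30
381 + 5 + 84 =470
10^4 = 10000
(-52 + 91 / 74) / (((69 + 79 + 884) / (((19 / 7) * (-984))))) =2926703 / 22274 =131.40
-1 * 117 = -117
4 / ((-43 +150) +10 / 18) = 9 / 242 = 0.04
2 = 2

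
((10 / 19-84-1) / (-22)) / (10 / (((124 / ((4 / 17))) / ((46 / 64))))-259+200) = -2255560 / 34650319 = -0.07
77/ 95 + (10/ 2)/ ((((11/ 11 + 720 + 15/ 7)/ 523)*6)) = 4077619/ 2885340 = 1.41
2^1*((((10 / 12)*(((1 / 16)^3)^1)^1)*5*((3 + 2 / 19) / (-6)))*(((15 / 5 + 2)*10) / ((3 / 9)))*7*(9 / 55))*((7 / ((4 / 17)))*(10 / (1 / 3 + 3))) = -55290375 / 3424256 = -16.15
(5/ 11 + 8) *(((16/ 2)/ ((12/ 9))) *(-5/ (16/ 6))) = -4185/ 44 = -95.11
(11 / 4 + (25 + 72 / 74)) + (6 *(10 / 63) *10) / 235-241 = -212.24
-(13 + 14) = -27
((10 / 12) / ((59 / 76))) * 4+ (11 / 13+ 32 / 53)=5.74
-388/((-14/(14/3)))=388/3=129.33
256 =256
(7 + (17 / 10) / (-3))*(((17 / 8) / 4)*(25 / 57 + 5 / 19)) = 3281 / 1368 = 2.40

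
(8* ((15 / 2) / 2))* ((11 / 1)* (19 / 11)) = 570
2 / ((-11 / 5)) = -10 / 11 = -0.91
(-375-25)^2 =160000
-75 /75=-1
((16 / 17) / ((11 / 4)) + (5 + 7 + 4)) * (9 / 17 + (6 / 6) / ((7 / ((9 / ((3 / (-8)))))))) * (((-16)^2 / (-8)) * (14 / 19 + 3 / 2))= 84345600 / 24871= 3391.32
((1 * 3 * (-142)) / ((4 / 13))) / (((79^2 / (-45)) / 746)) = 46477665 / 6241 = 7447.15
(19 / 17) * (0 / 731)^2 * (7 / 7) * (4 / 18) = 0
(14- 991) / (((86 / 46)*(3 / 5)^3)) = -2808875 / 1161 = -2419.36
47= 47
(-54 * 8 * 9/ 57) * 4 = -5184/ 19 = -272.84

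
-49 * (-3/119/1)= 21/17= 1.24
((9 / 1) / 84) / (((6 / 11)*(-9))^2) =121 / 27216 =0.00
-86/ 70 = -43/ 35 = -1.23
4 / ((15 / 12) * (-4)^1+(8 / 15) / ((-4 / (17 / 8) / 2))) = -0.72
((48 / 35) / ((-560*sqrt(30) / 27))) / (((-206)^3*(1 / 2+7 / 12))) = 81*sqrt(30) / 348033549500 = 0.00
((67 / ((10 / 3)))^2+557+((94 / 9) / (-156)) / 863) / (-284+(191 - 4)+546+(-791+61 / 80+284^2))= 116440959452 / 9731354261265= 0.01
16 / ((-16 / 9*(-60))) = 3 / 20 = 0.15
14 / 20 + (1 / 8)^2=0.72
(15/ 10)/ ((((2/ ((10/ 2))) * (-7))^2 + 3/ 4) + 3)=0.13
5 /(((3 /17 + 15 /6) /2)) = 340 /91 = 3.74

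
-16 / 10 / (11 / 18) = -144 / 55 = -2.62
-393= -393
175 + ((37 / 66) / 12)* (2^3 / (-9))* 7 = 174.71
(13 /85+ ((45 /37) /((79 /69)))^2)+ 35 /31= 2.41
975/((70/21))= 585/2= 292.50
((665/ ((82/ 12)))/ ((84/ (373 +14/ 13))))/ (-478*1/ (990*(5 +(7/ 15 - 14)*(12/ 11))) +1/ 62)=69215978655/ 10473983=6608.37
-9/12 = -3/4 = -0.75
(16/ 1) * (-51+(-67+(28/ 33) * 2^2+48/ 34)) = -1016032/ 561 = -1811.11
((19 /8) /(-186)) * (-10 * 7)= 665 /744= 0.89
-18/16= -9/8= -1.12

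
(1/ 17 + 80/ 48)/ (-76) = -22/ 969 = -0.02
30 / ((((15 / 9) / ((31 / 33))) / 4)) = 744 / 11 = 67.64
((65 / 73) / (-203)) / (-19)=65 / 281561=0.00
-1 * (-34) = 34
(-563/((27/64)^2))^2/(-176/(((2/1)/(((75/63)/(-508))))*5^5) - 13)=-590946901164032000/767729057391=-769733.67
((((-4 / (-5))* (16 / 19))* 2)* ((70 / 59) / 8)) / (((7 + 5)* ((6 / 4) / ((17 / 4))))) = 476 / 10089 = 0.05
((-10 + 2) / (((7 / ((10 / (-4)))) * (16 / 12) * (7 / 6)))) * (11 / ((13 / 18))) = 17820 / 637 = 27.97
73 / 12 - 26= -239 / 12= -19.92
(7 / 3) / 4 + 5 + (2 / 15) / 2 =113 / 20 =5.65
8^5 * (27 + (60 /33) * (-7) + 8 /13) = 69763072 /143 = 487853.65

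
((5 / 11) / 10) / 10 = 1 / 220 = 0.00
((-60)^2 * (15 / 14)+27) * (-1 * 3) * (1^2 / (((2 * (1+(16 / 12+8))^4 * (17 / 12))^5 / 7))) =-2211545280205989792 / 953846484877475711724991325881391057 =-0.00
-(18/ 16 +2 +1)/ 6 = -11/ 16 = -0.69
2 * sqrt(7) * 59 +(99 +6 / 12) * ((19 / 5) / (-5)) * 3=-11343 / 50 +118 * sqrt(7)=85.34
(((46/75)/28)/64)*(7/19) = 23/182400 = 0.00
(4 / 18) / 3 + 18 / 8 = 251 / 108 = 2.32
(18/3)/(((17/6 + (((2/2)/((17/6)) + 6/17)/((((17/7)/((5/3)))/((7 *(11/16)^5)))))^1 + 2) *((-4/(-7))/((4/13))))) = 0.60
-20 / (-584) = 5 / 146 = 0.03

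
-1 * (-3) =3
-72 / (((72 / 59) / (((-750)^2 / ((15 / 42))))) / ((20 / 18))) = -103250000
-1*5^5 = -3125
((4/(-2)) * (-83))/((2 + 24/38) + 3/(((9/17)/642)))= 1577/34586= 0.05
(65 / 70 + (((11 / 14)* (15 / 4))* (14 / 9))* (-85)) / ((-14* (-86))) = -0.32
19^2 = 361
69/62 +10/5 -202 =-198.89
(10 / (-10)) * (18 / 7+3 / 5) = -111 / 35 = -3.17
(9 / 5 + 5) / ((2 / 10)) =34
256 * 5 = 1280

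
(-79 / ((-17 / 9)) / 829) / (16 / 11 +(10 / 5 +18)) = 7821 / 3325948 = 0.00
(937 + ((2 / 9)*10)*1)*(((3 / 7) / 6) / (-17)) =-8453 / 2142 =-3.95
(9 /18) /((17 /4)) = 2 /17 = 0.12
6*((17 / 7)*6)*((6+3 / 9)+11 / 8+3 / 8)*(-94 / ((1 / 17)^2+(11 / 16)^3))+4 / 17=-3119282553508 / 15420615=-202280.04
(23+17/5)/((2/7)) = 462/5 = 92.40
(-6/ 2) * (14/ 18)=-7/ 3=-2.33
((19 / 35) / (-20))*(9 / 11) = -171 / 7700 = -0.02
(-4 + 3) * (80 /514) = -40 /257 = -0.16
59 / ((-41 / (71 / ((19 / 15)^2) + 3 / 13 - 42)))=-687468 / 192413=-3.57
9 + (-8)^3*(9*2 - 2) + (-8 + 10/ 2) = -8186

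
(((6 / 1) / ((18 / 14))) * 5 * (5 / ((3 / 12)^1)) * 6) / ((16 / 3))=525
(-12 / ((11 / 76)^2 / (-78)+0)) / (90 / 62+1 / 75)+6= 483546306 / 15851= 30505.73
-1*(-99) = 99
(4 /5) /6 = 2 /15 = 0.13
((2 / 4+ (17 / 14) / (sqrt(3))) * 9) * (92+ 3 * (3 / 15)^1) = 4167 / 10+ 23613 * sqrt(3) / 70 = 1000.97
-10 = -10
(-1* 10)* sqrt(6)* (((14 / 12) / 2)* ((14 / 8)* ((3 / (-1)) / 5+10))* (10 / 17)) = -11515* sqrt(6) / 204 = -138.26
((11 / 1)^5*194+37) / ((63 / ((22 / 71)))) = 687366482 / 4473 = 153670.13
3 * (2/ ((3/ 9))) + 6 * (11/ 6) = 29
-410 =-410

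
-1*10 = -10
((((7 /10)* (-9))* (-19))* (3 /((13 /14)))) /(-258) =-1.50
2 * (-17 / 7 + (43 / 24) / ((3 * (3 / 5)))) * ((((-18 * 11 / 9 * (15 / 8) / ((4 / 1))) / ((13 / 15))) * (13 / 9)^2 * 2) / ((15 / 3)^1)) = 1549405 / 54432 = 28.46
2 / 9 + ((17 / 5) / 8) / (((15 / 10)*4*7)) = 1171 / 5040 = 0.23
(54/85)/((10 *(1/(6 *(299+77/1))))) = 60912/425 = 143.32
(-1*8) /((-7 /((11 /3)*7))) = 29.33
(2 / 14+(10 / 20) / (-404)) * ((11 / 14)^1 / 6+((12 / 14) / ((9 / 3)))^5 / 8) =7064553 / 380241568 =0.02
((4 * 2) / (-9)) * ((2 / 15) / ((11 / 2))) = -32 / 1485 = -0.02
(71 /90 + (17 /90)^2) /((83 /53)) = 353987 /672300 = 0.53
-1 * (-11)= 11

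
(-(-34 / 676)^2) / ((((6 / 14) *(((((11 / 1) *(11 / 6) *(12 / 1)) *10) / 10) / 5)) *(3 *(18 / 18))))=-0.00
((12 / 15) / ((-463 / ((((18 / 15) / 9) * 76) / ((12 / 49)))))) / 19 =-392 / 104175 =-0.00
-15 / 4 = -3.75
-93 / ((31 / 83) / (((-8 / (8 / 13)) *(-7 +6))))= -3237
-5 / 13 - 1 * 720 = -720.38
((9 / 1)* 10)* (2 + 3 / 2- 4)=-45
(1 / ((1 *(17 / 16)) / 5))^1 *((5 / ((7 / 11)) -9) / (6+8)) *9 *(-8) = 23040 / 833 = 27.66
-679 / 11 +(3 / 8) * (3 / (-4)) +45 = -5987 / 352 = -17.01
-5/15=-1/3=-0.33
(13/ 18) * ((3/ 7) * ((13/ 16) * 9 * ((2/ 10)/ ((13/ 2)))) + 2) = 7631/ 5040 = 1.51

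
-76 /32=-2.38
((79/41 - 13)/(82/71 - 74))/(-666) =-16117/70613316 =-0.00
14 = 14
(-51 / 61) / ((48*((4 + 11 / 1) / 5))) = -17 / 2928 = -0.01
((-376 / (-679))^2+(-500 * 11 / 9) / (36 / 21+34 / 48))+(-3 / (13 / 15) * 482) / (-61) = -9114512323162 / 40582211943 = -224.59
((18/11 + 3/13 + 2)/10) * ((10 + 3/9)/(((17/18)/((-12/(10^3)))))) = -154287/3038750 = -0.05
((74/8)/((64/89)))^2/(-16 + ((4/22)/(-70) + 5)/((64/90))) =-834976373/45277184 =-18.44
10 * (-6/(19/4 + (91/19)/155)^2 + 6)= 60661227220/1057276587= 57.37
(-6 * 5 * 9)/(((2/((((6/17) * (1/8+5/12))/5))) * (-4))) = 1.29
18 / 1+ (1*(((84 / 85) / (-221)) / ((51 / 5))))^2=73426485682 / 4079249161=18.00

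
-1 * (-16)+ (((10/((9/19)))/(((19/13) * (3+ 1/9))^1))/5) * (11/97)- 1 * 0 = 21871/1358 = 16.11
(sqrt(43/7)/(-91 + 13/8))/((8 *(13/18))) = -18 *sqrt(301)/65065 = -0.00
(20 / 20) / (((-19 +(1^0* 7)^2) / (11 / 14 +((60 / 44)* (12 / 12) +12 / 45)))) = 5581 / 69300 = 0.08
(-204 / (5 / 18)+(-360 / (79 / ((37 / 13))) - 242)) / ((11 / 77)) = -35562898 / 5135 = -6925.59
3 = 3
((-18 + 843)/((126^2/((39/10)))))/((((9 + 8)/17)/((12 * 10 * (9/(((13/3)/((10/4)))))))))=12375/98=126.28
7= 7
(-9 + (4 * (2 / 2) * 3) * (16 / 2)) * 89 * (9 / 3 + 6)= 69687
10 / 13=0.77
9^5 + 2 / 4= 118099 / 2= 59049.50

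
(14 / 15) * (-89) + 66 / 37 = -45112 / 555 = -81.28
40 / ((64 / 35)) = 175 / 8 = 21.88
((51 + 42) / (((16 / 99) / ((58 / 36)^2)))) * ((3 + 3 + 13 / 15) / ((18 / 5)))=29538443 / 10368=2849.00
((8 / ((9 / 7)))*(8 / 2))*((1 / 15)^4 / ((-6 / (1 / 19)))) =-112 / 25970625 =-0.00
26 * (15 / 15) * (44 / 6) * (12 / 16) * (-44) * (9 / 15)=-18876 / 5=-3775.20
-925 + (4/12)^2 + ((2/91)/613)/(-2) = -464337701/502047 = -924.89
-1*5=-5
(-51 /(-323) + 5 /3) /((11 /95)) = 520 /33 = 15.76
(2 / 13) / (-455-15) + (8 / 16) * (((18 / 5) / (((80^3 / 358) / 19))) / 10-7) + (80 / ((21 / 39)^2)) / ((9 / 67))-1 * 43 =6924023355465659 / 3448972800000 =2007.56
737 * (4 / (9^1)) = 2948 / 9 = 327.56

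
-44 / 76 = -11 / 19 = -0.58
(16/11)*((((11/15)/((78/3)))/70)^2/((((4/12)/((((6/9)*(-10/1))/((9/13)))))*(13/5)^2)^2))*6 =8800/340075827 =0.00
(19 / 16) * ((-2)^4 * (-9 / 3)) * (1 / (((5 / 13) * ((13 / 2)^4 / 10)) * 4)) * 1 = -456 / 2197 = -0.21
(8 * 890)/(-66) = -3560/33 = -107.88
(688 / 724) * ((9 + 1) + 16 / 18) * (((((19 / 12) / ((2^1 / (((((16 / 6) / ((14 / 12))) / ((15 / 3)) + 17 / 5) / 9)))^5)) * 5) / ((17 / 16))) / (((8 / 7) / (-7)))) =-36765 / 172312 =-0.21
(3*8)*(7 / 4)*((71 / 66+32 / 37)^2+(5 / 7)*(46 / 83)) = 14419742021 / 82493202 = 174.80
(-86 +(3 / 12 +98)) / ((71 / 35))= 1715 / 284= 6.04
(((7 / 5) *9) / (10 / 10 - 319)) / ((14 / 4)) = -3 / 265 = -0.01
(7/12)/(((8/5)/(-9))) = -105/32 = -3.28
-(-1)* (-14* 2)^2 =784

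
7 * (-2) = -14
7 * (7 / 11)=49 / 11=4.45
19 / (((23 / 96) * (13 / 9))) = 16416 / 299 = 54.90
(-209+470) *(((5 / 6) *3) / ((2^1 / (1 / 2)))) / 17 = 1305 / 136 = 9.60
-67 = -67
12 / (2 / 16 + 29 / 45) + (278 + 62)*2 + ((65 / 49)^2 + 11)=471110852 / 665077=708.36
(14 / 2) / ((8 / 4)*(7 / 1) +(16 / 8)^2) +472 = 8503 / 18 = 472.39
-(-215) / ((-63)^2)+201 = 797984 / 3969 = 201.05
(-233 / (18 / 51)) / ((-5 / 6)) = 3961 / 5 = 792.20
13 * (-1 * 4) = -52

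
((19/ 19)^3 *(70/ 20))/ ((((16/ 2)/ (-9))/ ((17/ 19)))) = -1071/ 304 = -3.52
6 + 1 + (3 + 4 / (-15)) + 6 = 15.73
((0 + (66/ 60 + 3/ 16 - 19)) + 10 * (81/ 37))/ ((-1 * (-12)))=12371/ 35520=0.35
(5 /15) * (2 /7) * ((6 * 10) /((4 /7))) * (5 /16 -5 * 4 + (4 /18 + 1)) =-13295 /72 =-184.65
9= 9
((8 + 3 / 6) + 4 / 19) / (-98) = -331 / 3724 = -0.09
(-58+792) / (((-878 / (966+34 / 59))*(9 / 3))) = -20929276 / 77703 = -269.35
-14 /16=-7 /8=-0.88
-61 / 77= -0.79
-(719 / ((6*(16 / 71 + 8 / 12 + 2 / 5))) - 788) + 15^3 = 11201331 / 2752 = 4070.25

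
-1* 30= -30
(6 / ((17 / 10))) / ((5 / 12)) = 144 / 17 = 8.47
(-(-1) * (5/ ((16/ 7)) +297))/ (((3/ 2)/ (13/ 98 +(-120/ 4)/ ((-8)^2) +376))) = 939913089/ 12544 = 74929.30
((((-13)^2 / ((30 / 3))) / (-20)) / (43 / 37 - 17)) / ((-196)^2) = 6253 / 4502355200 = 0.00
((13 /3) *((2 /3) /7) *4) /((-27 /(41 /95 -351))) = 3463616 /161595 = 21.43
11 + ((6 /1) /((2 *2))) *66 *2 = 209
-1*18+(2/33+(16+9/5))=-0.14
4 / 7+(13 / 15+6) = 781 / 105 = 7.44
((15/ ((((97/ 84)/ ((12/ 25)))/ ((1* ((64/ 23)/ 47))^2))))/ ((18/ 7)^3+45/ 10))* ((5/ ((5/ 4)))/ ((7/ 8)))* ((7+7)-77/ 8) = 3776446464/ 185781333463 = 0.02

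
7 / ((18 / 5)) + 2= 71 / 18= 3.94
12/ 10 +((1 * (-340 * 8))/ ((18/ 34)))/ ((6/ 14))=-11986.95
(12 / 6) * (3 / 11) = 6 / 11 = 0.55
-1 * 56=-56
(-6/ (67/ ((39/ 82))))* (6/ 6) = -117/ 2747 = -0.04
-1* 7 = -7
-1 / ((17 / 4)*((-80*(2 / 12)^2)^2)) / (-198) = 0.00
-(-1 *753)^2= -567009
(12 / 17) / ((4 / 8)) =1.41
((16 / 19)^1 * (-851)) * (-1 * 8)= 108928 / 19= 5733.05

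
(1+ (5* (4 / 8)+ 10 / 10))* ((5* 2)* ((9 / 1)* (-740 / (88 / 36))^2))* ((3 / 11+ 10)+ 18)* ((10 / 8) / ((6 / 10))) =2909796665625 / 1331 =2186173302.50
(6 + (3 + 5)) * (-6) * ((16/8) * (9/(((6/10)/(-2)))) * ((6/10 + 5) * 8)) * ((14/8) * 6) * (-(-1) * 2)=4741632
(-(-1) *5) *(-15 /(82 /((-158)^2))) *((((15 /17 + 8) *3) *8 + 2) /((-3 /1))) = 1141478900 /697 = 1637702.87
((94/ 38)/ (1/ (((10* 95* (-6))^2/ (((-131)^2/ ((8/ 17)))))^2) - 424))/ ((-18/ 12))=111412108800000000/ 28644764228489522831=0.00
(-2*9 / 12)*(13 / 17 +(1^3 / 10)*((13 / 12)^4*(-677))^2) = -6355897673249033 / 48731258880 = -130427.53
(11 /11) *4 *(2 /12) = 2 /3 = 0.67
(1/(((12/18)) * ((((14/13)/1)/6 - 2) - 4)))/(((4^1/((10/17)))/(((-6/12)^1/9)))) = 65/30872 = 0.00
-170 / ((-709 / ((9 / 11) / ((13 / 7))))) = 10710 / 101387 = 0.11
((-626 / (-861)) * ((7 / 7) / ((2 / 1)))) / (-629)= -313 / 541569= -0.00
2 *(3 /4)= 3 /2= 1.50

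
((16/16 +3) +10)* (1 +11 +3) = 210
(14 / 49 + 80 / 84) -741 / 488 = -0.28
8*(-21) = -168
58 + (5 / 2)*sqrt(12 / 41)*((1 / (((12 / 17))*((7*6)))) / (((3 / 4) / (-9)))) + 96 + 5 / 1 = 159 - 85*sqrt(123) / 1722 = 158.45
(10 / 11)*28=280 / 11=25.45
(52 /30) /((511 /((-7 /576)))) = -13 /315360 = -0.00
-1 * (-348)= 348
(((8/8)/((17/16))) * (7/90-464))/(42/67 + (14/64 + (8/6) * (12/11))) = -7877622016/41498955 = -189.83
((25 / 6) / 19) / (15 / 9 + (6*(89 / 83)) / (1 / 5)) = 83 / 12806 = 0.01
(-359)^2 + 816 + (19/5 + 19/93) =60310967/465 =129701.00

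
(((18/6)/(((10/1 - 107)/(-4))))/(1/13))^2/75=8112/235225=0.03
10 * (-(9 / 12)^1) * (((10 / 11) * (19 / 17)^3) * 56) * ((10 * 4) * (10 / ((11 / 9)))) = -103708080000 / 594473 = -174453.81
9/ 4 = 2.25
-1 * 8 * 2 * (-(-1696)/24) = -3392/3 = -1130.67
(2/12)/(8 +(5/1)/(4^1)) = 0.02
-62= -62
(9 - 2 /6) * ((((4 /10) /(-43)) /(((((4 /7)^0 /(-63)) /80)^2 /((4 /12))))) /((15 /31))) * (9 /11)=-545965056 /473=-1154260.16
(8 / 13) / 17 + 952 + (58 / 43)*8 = 9149744 / 9503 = 962.83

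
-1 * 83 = -83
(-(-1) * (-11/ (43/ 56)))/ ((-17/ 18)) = 15.17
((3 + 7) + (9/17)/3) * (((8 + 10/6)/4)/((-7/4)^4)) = 321088/122451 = 2.62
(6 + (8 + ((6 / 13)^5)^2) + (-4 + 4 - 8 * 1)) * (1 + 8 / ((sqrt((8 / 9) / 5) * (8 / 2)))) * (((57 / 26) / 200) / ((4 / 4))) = 0.38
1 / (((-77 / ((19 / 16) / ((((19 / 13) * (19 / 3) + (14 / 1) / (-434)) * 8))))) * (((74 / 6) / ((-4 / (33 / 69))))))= 1584999 / 11183760896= 0.00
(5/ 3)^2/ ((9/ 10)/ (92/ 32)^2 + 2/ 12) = 132250/ 13119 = 10.08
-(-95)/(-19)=-5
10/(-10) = -1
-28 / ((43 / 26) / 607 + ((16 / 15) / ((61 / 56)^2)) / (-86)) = 1060570285320 / 292736881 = 3622.95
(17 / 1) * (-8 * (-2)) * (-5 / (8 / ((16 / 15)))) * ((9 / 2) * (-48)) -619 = 38549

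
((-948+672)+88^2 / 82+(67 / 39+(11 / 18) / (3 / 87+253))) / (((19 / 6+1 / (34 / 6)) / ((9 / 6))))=-80.69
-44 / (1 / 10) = -440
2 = 2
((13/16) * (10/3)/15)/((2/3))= 13/48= 0.27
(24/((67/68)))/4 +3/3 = 475/67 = 7.09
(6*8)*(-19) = -912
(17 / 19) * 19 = 17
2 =2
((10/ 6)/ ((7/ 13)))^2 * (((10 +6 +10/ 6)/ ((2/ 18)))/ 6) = 223925/ 882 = 253.88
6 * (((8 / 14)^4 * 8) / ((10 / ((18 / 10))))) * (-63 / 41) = -497664 / 351575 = -1.42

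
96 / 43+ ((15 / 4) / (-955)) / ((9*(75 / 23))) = 16501411 / 7391700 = 2.23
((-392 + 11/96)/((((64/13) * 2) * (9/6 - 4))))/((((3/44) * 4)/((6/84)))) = 5379803/1290240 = 4.17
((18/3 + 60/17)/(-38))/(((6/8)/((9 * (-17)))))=972/19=51.16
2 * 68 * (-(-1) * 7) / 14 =68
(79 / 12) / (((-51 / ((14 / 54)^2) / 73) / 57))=-36.10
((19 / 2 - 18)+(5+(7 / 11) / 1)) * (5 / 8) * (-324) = 25515 / 44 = 579.89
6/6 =1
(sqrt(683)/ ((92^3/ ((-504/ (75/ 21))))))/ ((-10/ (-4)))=-441 * sqrt(683)/ 6083500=-0.00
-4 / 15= -0.27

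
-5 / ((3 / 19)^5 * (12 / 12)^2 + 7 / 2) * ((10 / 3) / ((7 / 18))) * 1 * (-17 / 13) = 25256209800 / 1577319289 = 16.01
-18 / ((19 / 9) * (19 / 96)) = -15552 / 361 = -43.08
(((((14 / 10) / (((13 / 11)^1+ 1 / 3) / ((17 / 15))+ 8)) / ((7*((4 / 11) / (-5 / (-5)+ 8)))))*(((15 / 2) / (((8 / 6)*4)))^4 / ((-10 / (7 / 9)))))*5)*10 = -6560544375 / 813694976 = -8.06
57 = 57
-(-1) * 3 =3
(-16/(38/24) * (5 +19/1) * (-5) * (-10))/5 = -46080/19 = -2425.26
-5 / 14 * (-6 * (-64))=-960 / 7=-137.14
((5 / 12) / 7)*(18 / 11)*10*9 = 675 / 77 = 8.77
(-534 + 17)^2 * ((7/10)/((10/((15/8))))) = 5613069/160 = 35081.68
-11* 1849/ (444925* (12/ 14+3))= -142373/ 12012975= -0.01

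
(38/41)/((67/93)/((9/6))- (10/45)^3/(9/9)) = 429381/217423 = 1.97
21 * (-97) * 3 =-6111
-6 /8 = -3 /4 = -0.75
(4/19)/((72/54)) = 3/19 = 0.16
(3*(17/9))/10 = 0.57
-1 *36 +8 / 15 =-532 / 15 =-35.47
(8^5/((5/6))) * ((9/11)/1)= 1769472/55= 32172.22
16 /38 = 8 /19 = 0.42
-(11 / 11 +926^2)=-857477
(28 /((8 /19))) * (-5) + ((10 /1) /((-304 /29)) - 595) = -141125 /152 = -928.45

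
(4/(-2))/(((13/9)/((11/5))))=-198/65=-3.05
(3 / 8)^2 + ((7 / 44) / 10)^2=13637 / 96800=0.14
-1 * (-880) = 880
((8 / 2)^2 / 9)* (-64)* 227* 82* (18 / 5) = -38121472 / 5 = -7624294.40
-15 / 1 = -15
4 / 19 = 0.21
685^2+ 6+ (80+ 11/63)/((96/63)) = 45051227/96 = 469283.61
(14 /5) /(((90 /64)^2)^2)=14680064 /20503125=0.72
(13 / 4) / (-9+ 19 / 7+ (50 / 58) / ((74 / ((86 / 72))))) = -135198 / 260903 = -0.52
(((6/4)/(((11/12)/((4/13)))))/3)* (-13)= -24/11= -2.18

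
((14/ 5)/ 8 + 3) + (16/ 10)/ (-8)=63/ 20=3.15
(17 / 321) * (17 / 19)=289 / 6099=0.05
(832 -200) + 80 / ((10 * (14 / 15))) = 4484 / 7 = 640.57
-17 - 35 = -52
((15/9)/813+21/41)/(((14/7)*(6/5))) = 0.21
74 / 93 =0.80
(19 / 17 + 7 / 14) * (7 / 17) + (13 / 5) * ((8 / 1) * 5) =60497 / 578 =104.67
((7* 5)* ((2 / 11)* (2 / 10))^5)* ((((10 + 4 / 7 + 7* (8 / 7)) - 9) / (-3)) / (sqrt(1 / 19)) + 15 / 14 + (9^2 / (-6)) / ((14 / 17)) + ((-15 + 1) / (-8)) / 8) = -3383 / 100656875 - 2144* sqrt(19) / 301970625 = -0.00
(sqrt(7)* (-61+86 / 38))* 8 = -8928* sqrt(7) / 19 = -1243.22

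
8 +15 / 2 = 31 / 2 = 15.50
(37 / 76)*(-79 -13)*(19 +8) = -22977 / 19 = -1209.32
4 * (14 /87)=56 /87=0.64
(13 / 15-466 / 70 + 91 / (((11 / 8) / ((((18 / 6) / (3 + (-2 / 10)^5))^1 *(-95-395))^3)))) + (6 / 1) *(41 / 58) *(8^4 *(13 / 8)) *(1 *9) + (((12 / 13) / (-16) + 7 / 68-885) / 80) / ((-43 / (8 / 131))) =-1555285619930565229960573651927 / 199690961318203825470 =-7788462781.01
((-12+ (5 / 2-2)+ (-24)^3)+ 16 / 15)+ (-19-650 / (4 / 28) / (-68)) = -3515563 / 255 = -13786.52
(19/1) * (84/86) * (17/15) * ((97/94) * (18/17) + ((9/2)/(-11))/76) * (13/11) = 26434863/978164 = 27.02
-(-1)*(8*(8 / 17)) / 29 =64 / 493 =0.13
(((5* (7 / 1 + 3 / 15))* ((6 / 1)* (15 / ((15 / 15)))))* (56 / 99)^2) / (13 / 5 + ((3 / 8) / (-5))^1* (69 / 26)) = 130457600 / 302137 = 431.78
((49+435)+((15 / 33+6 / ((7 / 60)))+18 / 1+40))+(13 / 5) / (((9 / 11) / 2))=2079827 / 3465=600.24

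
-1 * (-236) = 236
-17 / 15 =-1.13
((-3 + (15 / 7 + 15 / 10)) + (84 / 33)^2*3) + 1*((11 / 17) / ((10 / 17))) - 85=-270274 / 4235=-63.82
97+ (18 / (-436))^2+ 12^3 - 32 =1793.00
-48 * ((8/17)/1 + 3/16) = -537/17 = -31.59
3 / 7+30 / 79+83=46346 / 553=83.81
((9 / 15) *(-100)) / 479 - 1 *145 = -69515 / 479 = -145.13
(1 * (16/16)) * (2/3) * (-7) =-14/3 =-4.67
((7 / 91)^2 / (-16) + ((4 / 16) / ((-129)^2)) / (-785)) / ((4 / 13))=-13063861 / 10868569920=-0.00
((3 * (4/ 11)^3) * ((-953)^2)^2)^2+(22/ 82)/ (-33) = 3084968784532599329579995113431/ 217902003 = 14157597186165376045579.51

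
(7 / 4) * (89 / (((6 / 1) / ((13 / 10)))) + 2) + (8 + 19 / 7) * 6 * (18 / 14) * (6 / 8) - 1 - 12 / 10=1141139 / 11760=97.04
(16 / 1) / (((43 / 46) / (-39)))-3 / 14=-401985 / 602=-667.75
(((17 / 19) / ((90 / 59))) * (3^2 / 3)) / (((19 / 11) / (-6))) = -6.11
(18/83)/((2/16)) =144/83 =1.73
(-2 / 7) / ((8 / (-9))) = 9 / 28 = 0.32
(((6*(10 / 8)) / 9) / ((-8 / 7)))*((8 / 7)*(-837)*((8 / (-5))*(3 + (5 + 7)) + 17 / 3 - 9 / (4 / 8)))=-50685 / 2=-25342.50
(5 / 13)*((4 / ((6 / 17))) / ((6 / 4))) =340 / 117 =2.91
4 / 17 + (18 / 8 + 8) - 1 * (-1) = 11.49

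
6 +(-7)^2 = 55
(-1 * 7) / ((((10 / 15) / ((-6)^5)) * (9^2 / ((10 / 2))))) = 5040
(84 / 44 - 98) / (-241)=1057 / 2651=0.40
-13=-13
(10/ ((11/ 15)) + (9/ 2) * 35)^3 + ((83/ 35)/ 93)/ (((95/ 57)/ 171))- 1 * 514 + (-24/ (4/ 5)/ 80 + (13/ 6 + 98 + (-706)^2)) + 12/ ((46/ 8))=2745332689090652/ 498226575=5510209.26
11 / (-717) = -11 / 717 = -0.02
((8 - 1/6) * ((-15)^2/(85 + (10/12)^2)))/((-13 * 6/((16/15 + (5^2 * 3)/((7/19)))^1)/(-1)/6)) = 18178002/56147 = 323.76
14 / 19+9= 185 / 19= 9.74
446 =446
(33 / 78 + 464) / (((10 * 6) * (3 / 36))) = 2415 / 26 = 92.88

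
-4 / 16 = -1 / 4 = -0.25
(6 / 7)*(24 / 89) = 144 / 623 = 0.23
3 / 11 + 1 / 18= 65 / 198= 0.33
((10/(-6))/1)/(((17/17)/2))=-10/3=-3.33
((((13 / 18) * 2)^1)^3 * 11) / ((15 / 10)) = 48334 / 2187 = 22.10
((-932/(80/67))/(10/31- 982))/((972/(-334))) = -80818147/295799040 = -0.27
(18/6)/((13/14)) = 42/13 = 3.23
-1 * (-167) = 167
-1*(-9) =9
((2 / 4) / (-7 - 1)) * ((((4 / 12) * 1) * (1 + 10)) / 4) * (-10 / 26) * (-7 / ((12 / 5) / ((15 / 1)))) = -9625 / 9984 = -0.96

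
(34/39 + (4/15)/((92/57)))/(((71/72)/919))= 966.44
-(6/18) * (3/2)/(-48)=1/96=0.01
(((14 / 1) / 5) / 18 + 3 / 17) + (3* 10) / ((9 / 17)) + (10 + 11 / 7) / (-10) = 598063 / 10710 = 55.84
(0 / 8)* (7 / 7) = 0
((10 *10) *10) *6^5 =7776000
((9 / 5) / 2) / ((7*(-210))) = -3 / 4900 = -0.00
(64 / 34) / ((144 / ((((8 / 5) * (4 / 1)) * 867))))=1088 / 15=72.53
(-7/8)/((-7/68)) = 17/2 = 8.50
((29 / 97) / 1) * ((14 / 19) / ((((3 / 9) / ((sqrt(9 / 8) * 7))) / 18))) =115101 * sqrt(2) / 1843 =88.32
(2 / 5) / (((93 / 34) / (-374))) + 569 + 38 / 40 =958379 / 1860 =515.26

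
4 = 4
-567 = -567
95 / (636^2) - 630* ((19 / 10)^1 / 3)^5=-3042959782 / 47401875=-64.19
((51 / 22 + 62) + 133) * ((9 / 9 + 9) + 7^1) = 73797 / 22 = 3354.41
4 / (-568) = -1 / 142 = -0.01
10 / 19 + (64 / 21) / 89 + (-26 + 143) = 117.56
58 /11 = 5.27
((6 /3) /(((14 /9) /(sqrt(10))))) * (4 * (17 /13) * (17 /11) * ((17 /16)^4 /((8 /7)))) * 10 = 1086190605 * sqrt(10) /9371648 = 366.51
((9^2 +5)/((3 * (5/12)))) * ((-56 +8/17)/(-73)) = 324736/6205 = 52.33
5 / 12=0.42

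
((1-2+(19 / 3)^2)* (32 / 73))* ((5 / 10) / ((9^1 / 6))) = 11264 / 1971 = 5.71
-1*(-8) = 8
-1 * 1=-1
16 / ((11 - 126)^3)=-16 / 1520875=-0.00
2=2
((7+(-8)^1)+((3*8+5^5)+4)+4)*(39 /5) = 123084 /5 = 24616.80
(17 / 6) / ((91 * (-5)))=-17 / 2730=-0.01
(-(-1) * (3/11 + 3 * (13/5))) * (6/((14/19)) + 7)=122.24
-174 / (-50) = 87 / 25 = 3.48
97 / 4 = 24.25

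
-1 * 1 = -1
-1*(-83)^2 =-6889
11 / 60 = 0.18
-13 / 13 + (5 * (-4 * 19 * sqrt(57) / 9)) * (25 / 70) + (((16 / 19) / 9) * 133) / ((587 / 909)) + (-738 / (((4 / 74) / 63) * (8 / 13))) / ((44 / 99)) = -59073143181 / 18784-950 * sqrt(57) / 63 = -3144978.79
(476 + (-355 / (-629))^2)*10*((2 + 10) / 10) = 2261413692 / 395641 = 5715.82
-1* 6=-6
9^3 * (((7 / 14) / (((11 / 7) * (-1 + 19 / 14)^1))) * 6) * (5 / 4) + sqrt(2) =sqrt(2) + 107163 / 22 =4872.46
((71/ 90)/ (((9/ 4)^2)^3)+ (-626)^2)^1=9371653944628/ 23914845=391876.01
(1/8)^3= 1/512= 0.00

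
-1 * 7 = -7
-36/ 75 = -12/ 25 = -0.48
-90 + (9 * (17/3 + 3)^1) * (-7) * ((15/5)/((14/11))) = -1377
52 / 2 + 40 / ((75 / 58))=854 / 15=56.93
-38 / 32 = -19 / 16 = -1.19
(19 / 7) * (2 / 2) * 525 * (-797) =-1135725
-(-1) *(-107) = -107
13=13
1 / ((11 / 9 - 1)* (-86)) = -9 / 172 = -0.05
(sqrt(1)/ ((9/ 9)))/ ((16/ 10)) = 5/ 8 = 0.62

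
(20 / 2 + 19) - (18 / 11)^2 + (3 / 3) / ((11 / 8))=3273 / 121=27.05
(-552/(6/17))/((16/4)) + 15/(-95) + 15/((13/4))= -95476/247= -386.54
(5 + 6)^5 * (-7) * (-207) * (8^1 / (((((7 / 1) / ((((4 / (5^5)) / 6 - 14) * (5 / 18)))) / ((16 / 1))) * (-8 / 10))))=7778644766464 / 375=20743052710.57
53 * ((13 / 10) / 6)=689 / 60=11.48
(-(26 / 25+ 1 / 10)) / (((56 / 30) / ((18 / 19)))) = -81 / 140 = -0.58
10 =10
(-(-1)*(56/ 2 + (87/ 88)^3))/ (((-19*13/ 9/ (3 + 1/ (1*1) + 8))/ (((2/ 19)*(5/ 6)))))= -1.11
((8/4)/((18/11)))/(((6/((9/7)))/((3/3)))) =11/42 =0.26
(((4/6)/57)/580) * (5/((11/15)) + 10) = 37/109098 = 0.00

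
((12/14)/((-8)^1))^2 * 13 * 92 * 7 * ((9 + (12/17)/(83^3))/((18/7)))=26157543477/77763032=336.38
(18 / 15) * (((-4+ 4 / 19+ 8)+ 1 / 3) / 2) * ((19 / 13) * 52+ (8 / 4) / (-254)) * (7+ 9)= 39993744 / 12065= 3314.86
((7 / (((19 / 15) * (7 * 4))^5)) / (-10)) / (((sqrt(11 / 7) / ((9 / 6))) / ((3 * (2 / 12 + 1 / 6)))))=-455625 * sqrt(77) / 267863042822144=-0.00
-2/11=-0.18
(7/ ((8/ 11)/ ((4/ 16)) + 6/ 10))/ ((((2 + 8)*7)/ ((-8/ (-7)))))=44/ 1351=0.03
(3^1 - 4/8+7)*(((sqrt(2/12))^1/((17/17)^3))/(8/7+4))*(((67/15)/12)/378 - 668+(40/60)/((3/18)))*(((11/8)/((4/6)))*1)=-1032.77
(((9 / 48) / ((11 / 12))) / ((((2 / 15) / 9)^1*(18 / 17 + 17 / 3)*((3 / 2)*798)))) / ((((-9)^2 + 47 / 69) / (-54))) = -12826755 / 11312782096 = -0.00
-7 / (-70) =1 / 10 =0.10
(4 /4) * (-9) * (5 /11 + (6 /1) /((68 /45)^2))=-705465 /25432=-27.74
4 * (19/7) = 76/7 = 10.86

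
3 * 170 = 510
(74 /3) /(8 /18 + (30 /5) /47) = 43.12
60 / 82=30 / 41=0.73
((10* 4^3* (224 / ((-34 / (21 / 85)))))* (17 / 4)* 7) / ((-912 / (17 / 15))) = 10976 / 285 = 38.51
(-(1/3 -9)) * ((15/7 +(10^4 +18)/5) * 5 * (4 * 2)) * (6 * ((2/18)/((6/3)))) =14601808/63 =231774.73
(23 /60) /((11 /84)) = 161 /55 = 2.93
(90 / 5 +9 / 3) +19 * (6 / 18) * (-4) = -13 / 3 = -4.33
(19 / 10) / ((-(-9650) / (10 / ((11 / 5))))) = 19 / 21230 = 0.00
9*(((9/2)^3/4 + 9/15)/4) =33669/640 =52.61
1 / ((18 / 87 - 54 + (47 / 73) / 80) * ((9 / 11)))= -1862960 / 81981333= -0.02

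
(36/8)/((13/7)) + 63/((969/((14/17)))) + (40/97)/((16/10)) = 37866119/13848302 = 2.73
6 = 6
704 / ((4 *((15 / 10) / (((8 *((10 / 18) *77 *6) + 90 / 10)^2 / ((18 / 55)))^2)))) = 390057394302528218200 / 19683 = 19816968668522492.41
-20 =-20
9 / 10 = 0.90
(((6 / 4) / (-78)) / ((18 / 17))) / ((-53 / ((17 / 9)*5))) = 1445 / 446472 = 0.00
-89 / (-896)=89 / 896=0.10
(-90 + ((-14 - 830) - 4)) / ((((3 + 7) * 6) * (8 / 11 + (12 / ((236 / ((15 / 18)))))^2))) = -35916958 / 1675005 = -21.44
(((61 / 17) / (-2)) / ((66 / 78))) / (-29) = 793 / 10846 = 0.07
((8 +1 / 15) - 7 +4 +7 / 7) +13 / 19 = 1924 / 285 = 6.75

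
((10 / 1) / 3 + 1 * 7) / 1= 31 / 3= 10.33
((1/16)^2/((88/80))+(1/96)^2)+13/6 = 2.17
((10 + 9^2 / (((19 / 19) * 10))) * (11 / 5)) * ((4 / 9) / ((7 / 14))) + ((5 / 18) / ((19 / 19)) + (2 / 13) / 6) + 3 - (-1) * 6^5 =15238663 / 1950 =7814.70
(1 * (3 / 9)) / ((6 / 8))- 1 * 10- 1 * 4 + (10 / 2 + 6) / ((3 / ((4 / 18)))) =-344 / 27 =-12.74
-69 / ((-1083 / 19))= 23 / 19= 1.21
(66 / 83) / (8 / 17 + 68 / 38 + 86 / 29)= 103037 / 677114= 0.15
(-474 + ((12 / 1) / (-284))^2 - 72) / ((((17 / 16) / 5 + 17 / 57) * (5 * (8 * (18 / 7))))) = -122022047 / 11740489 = -10.39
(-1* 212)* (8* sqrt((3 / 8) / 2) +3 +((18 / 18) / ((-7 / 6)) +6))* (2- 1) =-12084 / 7- 424* sqrt(3) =-2460.68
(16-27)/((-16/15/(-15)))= -2475/16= -154.69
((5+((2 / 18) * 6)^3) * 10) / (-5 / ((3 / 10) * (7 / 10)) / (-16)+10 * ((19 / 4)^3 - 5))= 64064 / 1237671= 0.05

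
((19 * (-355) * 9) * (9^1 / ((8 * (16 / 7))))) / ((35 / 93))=-10162017 / 128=-79390.76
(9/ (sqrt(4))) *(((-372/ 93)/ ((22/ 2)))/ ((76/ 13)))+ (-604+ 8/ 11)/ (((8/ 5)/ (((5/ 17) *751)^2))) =-1111117236969/ 60401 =-18395676.18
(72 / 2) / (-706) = -18 / 353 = -0.05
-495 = -495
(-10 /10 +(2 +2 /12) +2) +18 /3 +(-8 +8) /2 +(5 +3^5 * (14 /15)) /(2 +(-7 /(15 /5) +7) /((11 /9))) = 47047 /960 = 49.01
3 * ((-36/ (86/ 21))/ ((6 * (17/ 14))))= -3.62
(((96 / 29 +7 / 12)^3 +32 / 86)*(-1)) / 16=-107650303697 / 28995204096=-3.71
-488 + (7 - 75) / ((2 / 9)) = -794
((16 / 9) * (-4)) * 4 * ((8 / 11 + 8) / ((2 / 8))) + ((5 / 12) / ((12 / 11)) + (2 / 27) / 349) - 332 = -2196759557 / 1658448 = -1324.59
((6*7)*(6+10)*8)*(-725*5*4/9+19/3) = -25881856/3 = -8627285.33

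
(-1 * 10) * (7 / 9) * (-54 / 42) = 10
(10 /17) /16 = 5 /136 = 0.04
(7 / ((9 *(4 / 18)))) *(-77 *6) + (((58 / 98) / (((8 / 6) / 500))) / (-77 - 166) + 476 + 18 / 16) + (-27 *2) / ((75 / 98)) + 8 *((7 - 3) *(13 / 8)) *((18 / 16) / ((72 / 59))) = -1847031031 / 1587600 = -1163.41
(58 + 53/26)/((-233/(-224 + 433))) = -326249/6058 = -53.85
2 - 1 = 1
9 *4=36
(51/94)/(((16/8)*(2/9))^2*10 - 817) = -4131/6205598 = -0.00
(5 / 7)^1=5 / 7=0.71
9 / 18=1 / 2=0.50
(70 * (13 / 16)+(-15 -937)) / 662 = -7161 / 5296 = -1.35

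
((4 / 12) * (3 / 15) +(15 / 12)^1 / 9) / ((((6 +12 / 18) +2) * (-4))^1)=-37 / 6240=-0.01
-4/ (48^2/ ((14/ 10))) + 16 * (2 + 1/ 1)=138233/ 2880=48.00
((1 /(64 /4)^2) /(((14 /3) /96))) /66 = 3 /2464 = 0.00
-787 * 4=-3148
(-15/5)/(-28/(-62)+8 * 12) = -93/2990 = -0.03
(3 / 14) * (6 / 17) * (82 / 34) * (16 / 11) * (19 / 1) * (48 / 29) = 5384448 / 645337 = 8.34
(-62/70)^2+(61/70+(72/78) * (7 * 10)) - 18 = 1537441/31850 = 48.27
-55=-55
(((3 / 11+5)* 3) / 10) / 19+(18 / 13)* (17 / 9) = 36661 / 13585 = 2.70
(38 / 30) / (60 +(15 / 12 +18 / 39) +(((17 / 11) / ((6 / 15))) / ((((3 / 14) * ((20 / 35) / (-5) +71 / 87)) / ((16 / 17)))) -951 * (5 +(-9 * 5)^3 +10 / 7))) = 162574412 / 11121867059691915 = 0.00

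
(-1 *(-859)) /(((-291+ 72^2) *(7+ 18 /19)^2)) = 310099 /111565293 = 0.00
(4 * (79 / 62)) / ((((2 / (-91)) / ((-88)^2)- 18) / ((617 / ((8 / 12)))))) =-51524080608 / 196612447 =-262.06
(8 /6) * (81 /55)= 108 /55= 1.96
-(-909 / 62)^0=-1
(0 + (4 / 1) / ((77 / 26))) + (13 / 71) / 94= 695097 / 513898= 1.35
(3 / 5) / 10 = 3 / 50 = 0.06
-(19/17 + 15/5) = -70/17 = -4.12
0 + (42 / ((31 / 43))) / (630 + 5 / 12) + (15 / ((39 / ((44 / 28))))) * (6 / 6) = 14870477 / 21340865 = 0.70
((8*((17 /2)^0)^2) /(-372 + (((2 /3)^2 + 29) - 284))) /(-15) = 24 /28195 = 0.00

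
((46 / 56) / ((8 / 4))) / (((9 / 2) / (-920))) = -5290 / 63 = -83.97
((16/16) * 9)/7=9/7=1.29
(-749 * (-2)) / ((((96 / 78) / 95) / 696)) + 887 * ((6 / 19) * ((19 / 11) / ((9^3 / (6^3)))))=80476448.35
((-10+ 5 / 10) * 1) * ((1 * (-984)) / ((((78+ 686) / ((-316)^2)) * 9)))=77787824 / 573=135755.36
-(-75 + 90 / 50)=366 / 5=73.20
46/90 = 23/45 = 0.51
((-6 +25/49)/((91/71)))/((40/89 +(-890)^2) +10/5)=-1699811/314346649162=-0.00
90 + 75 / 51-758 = -11331 / 17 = -666.53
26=26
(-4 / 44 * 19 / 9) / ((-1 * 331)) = 19 / 32769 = 0.00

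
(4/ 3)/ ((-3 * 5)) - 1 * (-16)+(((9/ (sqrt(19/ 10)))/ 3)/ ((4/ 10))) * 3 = 716/ 45+45 * sqrt(190)/ 38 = 32.23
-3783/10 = -378.30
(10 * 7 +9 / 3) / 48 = 73 / 48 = 1.52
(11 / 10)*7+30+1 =387 / 10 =38.70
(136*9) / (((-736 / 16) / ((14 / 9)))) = -952 / 23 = -41.39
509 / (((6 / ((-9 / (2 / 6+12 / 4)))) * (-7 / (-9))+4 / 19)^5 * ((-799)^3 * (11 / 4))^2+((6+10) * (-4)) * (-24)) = -4394514294582634791 / 136870626683794146357127954257300992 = -0.00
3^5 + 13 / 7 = 1714 / 7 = 244.86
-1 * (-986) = 986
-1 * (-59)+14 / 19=1135 / 19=59.74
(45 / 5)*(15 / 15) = 9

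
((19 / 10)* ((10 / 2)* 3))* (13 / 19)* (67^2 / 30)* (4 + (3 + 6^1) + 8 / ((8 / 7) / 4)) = 2392637 / 20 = 119631.85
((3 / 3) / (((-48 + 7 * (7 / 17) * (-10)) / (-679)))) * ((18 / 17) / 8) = 6111 / 5224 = 1.17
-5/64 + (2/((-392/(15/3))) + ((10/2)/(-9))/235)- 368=-488302915/1326528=-368.11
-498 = -498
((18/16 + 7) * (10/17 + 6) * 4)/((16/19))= 8645/34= 254.26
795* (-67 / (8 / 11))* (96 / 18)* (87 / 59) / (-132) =514895 / 118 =4363.52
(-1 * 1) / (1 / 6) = -6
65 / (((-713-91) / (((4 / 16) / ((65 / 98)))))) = -49 / 1608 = -0.03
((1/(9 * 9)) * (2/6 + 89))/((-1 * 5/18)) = -536/135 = -3.97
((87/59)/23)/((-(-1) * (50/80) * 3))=232/6785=0.03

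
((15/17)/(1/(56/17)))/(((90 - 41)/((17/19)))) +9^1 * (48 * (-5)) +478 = -3802882/2261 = -1681.95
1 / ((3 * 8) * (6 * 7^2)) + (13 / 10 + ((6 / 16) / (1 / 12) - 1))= 169349 / 35280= 4.80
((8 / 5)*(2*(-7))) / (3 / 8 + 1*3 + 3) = -896 / 255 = -3.51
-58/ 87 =-2/ 3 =-0.67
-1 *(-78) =78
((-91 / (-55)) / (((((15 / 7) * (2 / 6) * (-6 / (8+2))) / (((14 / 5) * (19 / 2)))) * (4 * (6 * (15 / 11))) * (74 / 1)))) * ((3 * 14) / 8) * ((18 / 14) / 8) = -84721 / 2368000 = -0.04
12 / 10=6 / 5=1.20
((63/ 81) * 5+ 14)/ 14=23/ 18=1.28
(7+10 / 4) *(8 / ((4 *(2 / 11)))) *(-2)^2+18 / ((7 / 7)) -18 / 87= 12638 / 29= 435.79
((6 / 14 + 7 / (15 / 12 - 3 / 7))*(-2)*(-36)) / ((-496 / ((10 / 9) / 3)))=-7205 / 14973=-0.48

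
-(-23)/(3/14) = 322/3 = 107.33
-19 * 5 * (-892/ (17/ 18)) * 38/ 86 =28981080/ 731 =39645.80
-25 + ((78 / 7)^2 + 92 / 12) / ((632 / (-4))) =-600029 / 23226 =-25.83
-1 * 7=-7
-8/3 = -2.67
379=379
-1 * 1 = -1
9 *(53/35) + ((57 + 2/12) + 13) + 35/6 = 3137/35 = 89.63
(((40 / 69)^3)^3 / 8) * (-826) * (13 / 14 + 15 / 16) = -50507776000000000 / 35452087835576229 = -1.42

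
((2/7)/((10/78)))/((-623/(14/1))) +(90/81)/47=-34838/1317645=-0.03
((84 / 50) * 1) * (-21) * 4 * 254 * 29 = -25987248 / 25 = -1039489.92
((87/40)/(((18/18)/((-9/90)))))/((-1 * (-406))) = -3/5600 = -0.00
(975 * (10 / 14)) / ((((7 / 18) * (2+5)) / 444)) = 38961000 / 343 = 113588.92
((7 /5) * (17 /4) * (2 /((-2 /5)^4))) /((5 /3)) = 8925 /32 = 278.91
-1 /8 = -0.12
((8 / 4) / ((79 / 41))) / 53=82 / 4187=0.02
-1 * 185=-185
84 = 84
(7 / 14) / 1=1 / 2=0.50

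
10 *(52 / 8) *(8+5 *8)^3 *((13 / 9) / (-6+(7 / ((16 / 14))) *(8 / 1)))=10383360 / 43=241473.49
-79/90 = -0.88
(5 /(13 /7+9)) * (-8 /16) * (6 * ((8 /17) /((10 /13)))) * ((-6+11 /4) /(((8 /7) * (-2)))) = -24843 /20672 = -1.20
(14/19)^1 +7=147/19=7.74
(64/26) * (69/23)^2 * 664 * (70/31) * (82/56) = 19601280/403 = 48638.41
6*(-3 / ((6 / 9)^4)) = -91.12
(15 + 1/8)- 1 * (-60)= 601/8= 75.12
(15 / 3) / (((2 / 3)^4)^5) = 17433922005 / 1048576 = 16626.28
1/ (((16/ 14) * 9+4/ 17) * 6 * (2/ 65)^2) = 502775/ 30048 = 16.73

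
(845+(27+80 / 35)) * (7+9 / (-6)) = 33660 / 7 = 4808.57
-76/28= -19/7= -2.71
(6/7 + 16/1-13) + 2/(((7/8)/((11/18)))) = 331/63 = 5.25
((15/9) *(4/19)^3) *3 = 0.05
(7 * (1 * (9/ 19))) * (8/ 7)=72/ 19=3.79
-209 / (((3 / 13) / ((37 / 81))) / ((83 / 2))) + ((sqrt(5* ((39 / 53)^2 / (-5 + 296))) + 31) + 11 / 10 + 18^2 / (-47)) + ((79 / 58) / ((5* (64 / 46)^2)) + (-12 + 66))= -57959343541853 / 3391580160 + 13* sqrt(1455) / 5141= -17089.09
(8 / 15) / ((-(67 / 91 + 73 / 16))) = -11648 / 115725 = -0.10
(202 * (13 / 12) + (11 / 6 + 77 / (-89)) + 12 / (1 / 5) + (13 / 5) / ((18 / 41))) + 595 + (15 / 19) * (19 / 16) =56496851 / 64080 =881.66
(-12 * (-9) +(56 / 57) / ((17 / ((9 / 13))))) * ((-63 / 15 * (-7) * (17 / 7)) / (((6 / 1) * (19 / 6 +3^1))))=1905372 / 9139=208.49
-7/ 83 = -0.08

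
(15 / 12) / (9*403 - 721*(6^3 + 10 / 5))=-5 / 614204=-0.00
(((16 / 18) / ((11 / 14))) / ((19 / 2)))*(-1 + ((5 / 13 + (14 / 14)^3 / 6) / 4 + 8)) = 62356 / 73359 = 0.85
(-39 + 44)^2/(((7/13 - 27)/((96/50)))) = -78/43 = -1.81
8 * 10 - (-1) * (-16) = 64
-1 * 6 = -6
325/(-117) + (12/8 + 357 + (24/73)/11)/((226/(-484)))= -57210326/74241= -770.60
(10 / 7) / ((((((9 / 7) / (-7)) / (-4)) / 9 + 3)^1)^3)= 10756480 / 204336469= 0.05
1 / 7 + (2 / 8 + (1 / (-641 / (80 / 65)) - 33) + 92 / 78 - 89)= -84297331 / 699972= -120.43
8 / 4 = 2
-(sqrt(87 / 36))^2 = -2.42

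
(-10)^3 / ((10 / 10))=-1000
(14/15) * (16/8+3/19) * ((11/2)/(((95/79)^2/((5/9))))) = 19702837/4629825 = 4.26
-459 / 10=-45.90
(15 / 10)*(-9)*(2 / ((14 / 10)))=-135 / 7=-19.29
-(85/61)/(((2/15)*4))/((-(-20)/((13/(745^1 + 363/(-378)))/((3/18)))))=-626535/45749512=-0.01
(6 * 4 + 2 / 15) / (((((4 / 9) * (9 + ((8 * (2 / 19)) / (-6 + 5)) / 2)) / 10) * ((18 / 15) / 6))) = 51585 / 163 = 316.47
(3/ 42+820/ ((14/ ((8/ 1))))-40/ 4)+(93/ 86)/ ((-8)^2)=17671243/ 38528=458.66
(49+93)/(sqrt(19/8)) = 284*sqrt(38)/19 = 92.14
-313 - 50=-363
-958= -958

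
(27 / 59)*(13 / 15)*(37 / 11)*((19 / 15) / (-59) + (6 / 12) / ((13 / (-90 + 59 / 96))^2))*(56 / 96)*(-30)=-5620862576749 / 10194595840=-551.36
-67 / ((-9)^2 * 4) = -67 / 324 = -0.21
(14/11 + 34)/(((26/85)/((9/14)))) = 74205/1001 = 74.13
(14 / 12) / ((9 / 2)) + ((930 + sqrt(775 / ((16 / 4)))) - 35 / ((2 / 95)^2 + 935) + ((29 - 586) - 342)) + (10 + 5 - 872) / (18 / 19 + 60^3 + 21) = 5 * sqrt(31) / 2 + 3243656626544192 / 103903878660129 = 45.14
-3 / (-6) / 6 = 1 / 12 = 0.08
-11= -11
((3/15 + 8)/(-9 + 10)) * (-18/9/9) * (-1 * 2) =3.64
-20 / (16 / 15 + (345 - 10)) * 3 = -900 / 5041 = -0.18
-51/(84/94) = -799/14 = -57.07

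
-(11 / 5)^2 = -121 / 25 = -4.84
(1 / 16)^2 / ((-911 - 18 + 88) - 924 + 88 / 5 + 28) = -5 / 2200832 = -0.00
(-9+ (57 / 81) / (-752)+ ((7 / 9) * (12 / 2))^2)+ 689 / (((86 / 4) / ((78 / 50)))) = 1370055143 / 21826800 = 62.77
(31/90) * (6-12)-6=-121/15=-8.07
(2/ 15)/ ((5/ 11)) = 22/ 75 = 0.29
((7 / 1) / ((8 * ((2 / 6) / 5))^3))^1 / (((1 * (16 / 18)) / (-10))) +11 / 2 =-1051861 / 2048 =-513.60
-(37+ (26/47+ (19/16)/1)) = -29133/752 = -38.74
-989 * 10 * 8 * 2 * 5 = -791200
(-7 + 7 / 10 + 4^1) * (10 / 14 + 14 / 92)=-279 / 140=-1.99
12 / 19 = 0.63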